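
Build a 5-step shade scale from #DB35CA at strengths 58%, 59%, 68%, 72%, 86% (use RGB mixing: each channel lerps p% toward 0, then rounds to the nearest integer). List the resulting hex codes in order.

#5C1655, #5A1653, #461141, #3D0F39, #1F071C

#DB35CA is rgb(219, 53, 202).
58%: (219 − 127.02 = 91.98→92, 53 − 30.74 = 22.26→22, 202 − 117.16 = 84.84→85) → #5C1655
59%: (219 − 129.21 = 89.79→90, 53 − 31.27 = 21.73→22, 202 − 119.18 = 82.82→83) → #5A1653
68%: (219 − 148.92 = 70.08→70, 53 − 36.04 = 16.96→17, 202 − 137.36 = 64.64→65) → #461141
72%: (219 − 157.68 = 61.32→61, 53 − 38.16 = 14.84→15, 202 − 145.44 = 56.56→57) → #3D0F39
86%: (219 − 188.34 = 30.66→31, 53 − 45.58 = 7.42→7, 202 − 173.72 = 28.28→28) → #1F071C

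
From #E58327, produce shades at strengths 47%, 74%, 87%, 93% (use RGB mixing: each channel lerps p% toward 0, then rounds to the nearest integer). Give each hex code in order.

#794515, #3C220A, #1E1105, #100903

#E58327 is rgb(229, 131, 39).
47%: (229 − 107.63 = 121.37→121, 131 − 61.57 = 69.43→69, 39 − 18.33 = 20.67→21) → #794515
74%: (229 − 169.46 = 59.54→60, 131 − 96.94 = 34.06→34, 39 − 28.86 = 10.14→10) → #3C220A
87%: (229 − 199.23 = 29.77→30, 131 − 113.97 = 17.03→17, 39 − 33.93 = 5.07→5) → #1E1105
93%: (229 − 212.97 = 16.03→16, 131 − 121.83 = 9.17→9, 39 − 36.27 = 2.73→3) → #100903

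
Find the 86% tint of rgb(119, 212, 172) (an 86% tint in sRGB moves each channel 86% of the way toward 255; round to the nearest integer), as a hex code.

Lerp each channel 86% toward 255:
  R: 119 + 0.86×(255−119) = 119 + 116.96 = 235.96 → 236
  G: 212 + 0.86×(255−212) = 212 + 36.98 = 248.98 → 249
  B: 172 + 71.38 = 243.38 → 243
rgb(236, 249, 243) = #ECF9F3.

#ECF9F3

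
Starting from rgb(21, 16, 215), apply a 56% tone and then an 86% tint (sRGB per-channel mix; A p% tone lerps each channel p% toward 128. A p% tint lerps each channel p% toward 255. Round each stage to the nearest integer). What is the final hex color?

#e7e6f3

A 56% tone moves each channel 56% toward 128:
  R: 21 + 59.92 = 80.92 → 81
  G: 16 + 0.56×(128−16) = 16 + 62.72 = 78.72 → 79
  B: 215 − 48.72 = 166.28 → 166
After the tone: rgb(81, 79, 166) = #514fa6.
Per channel, c → c + 0.86(255 − c):
  R: 81 + 0.86×(255−81) = 81 + 149.64 = 230.64 → 231
  G: 79 + 0.86×(255−79) = 79 + 151.36 = 230.36 → 230
  B: 166 + 0.86×(255−166) = 166 + 76.54 = 242.54 → 243
rgb(231, 230, 243) = #e7e6f3.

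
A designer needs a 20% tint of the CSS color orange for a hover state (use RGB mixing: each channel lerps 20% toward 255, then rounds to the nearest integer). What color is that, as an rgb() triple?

CSS orange is rgb(255, 165, 0).
A 20% tint moves each channel 20% toward 255:
  R: 255 + 0.2×(255−255) = 255 + 0 = 255 → 255
  G: 165 + 18 = 183 → 183
  B: 0 + 51 = 51 → 51

rgb(255, 183, 51)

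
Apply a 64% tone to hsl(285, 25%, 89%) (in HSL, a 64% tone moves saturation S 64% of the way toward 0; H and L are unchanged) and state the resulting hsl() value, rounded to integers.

hsl(285, 9%, 89%)

S moves 64% from 25 toward 0: 25 − 16 = 9 → 9.
H and L are unchanged.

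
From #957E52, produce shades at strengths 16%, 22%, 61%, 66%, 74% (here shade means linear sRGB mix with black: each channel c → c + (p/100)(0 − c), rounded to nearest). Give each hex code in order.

#957E52 is rgb(149, 126, 82).
16%: (149 − 23.84 = 125.16→125, 126 − 20.16 = 105.84→106, 82 − 13.12 = 68.88→69) → #7D6A45
22%: (149 − 32.78 = 116.22→116, 126 − 27.72 = 98.28→98, 82 − 18.04 = 63.96→64) → #746240
61%: (149 − 90.89 = 58.11→58, 126 − 76.86 = 49.14→49, 82 − 50.02 = 31.98→32) → #3A3120
66%: (149 − 98.34 = 50.66→51, 126 − 83.16 = 42.84→43, 82 − 54.12 = 27.88→28) → #332B1C
74%: (149 − 110.26 = 38.74→39, 126 − 93.24 = 32.76→33, 82 − 60.68 = 21.32→21) → #272115

#7D6A45, #746240, #3A3120, #332B1C, #272115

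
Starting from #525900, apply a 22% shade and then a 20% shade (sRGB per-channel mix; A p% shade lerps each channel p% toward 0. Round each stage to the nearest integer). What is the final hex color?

#333700

#525900 is rgb(82, 89, 0).
Lerp each channel 22% toward 0:
  R: 82 + 0.22×(0−82) = 82 − 18.04 = 63.96 → 64
  G: 89 − 19.58 = 69.42 → 69
  B: 0 + 0 = 0 → 0
After the shade: rgb(64, 69, 0) = #404500.
A 20% shade moves each channel 20% toward 0:
  R: 64 + 0.2×(0−64) = 64 − 12.8 = 51.2 → 51
  G: 69 + 0.2×(0−69) = 69 − 13.8 = 55.2 → 55
  B: 0 + 0 = 0 → 0
rgb(51, 55, 0) = #333700.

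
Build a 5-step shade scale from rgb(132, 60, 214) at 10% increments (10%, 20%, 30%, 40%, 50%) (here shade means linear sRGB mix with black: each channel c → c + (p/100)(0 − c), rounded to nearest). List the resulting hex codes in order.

10%: (132 − 13.2 = 118.8→119, 60 − 6 = 54→54, 214 − 21.4 = 192.6→193) → #7736c1
20%: (132 − 26.4 = 105.6→106, 60 − 12 = 48→48, 214 − 42.8 = 171.2→171) → #6a30ab
30%: (132 − 39.6 = 92.4→92, 60 − 18 = 42→42, 214 − 64.2 = 149.8→150) → #5c2a96
40%: (132 − 52.8 = 79.2→79, 60 − 24 = 36→36, 214 − 85.6 = 128.4→128) → #4f2480
50%: (132 − 66 = 66→66, 60 − 30 = 30→30, 214 − 107 = 107→107) → #421e6b

#7736c1, #6a30ab, #5c2a96, #4f2480, #421e6b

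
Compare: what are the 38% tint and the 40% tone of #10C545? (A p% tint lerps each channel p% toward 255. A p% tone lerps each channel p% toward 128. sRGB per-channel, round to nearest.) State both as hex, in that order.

#6BDB8C, #3DA95D

#10C545 is rgb(16, 197, 69).
38% tint:
  R: 16 + 90.82 = 106.82 → 107
  G: 197 + 22.04 = 219.04 → 219
  B: 69 + 0.38×(255−69) = 69 + 70.68 = 139.68 → 140
  → #6BDB8C
40% tone:
  R: 16 + 44.8 = 60.8 → 61
  G: 197 − 27.6 = 169.4 → 169
  B: 69 + 23.6 = 92.6 → 93
  → #3DA95D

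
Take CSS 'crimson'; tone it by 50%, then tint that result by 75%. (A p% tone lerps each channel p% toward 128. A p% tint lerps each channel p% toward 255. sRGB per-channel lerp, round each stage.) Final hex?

#EBD2D7

CSS crimson is rgb(220, 20, 60).
Per channel, c → c + 0.5(128 − c):
  R: 220 + 0.5×(128−220) = 220 − 46 = 174 → 174
  G: 20 + 54 = 74 → 74
  B: 60 + 0.5×(128−60) = 60 + 34 = 94 → 94
After the tone: rgb(174, 74, 94) = #AE4A5E.
A 75% tint moves each channel 75% toward 255:
  R: 174 + 60.75 = 234.75 → 235
  G: 74 + 135.75 = 209.75 → 210
  B: 94 + 120.75 = 214.75 → 215
rgb(235, 210, 215) = #EBD2D7.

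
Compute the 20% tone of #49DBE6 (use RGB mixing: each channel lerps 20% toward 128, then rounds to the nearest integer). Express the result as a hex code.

#49DBE6 is rgb(73, 219, 230).
Lerp each channel 20% toward 128:
  R: 73 + 0.2×(128−73) = 73 + 11 = 84 → 84
  G: 219 − 18.2 = 200.8 → 201
  B: 230 + 0.2×(128−230) = 230 − 20.4 = 209.6 → 210
rgb(84, 201, 210) = #54C9D2.

#54C9D2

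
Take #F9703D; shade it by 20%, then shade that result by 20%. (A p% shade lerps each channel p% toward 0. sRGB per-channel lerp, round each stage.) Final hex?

#9F4827

#F9703D is rgb(249, 112, 61).
Per channel, c → c + 0.2(0 − c):
  R: 249 + 0.2×(0−249) = 249 − 49.8 = 199.2 → 199
  G: 112 − 22.4 = 89.6 → 90
  B: 61 + 0.2×(0−61) = 61 − 12.2 = 48.8 → 49
After the shade: rgb(199, 90, 49) = #C75A31.
Lerp each channel 20% toward 0:
  R: 199 + 0.2×(0−199) = 199 − 39.8 = 159.2 → 159
  G: 90 + 0.2×(0−90) = 90 − 18 = 72 → 72
  B: 49 + 0.2×(0−49) = 49 − 9.8 = 39.2 → 39
rgb(159, 72, 39) = #9F4827.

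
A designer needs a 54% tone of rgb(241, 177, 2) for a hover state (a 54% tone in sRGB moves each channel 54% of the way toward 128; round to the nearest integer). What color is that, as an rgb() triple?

Per channel, c → c + 0.54(128 − c):
  R: 241 − 61.02 = 179.98 → 180
  G: 177 + 0.54×(128−177) = 177 − 26.46 = 150.54 → 151
  B: 2 + 0.54×(128−2) = 2 + 68.04 = 70.04 → 70

rgb(180, 151, 70)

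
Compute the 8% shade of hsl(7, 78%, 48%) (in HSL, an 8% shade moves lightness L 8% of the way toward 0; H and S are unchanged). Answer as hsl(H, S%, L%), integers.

hsl(7, 78%, 44%)

L moves 8% from 48 toward 0: 48 − 3.84 = 44.16 → 44.
H and S are unchanged.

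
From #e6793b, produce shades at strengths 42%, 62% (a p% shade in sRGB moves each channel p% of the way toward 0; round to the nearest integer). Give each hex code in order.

#e6793b is rgb(230, 121, 59).
42%: (230 − 96.6 = 133.4→133, 121 − 50.82 = 70.18→70, 59 − 24.78 = 34.22→34) → #854622
62%: (230 − 142.6 = 87.4→87, 121 − 75.02 = 45.98→46, 59 − 36.58 = 22.42→22) → #572e16

#854622, #572e16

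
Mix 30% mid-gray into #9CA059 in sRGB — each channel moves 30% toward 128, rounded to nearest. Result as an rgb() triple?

rgb(148, 150, 101)

#9CA059 is rgb(156, 160, 89).
Per channel, c → c + 0.3(128 − c):
  R: 156 + 0.3×(128−156) = 156 − 8.4 = 147.6 → 148
  G: 160 + 0.3×(128−160) = 160 − 9.6 = 150.4 → 150
  B: 89 + 11.7 = 100.7 → 101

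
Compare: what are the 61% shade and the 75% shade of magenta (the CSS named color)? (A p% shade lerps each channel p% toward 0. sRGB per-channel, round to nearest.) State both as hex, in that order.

#630063, #400040

CSS magenta is rgb(255, 0, 255).
61% shade:
  R: 255 + 0.61×(0−255) = 255 − 155.55 = 99.45 → 99
  G: 0 + 0.61×(0−0) = 0 + 0 = 0 → 0
  B: 255 − 155.55 = 99.45 → 99
  → #630063
75% shade:
  R: 255 + 0.75×(0−255) = 255 − 191.25 = 63.75 → 64
  G: 0 + 0 = 0 → 0
  B: 255 + 0.75×(0−255) = 255 − 191.25 = 63.75 → 64
  → #400040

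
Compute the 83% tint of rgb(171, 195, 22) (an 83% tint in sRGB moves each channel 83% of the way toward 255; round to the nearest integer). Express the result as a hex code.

An 83% tint moves each channel 83% toward 255:
  R: 171 + 0.83×(255−171) = 171 + 69.72 = 240.72 → 241
  G: 195 + 0.83×(255−195) = 195 + 49.8 = 244.8 → 245
  B: 22 + 0.83×(255−22) = 22 + 193.39 = 215.39 → 215
rgb(241, 245, 215) = #f1f5d7.

#f1f5d7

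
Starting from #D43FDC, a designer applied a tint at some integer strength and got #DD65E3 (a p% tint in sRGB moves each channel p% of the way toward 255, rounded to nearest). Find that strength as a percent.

#D43FDC is rgb(212, 63, 220); #DD65E3 is rgb(221, 101, 227).
On the G channel (widest range): 101 ≈ 63 + (p/100)(255 − 63), so p ≈ 100×(101 − 63)/(255 − 63) = 3800/192 = 19.79.
p = 20 reproduces all three channels after rounding.

20%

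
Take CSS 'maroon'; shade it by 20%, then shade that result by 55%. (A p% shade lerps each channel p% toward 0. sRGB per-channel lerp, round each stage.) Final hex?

#2E0000

CSS maroon is rgb(128, 0, 0).
Per channel, c → c + 0.2(0 − c):
  R: 128 − 25.6 = 102.4 → 102
  G: 0 + 0 = 0 → 0
  B: 0 + 0.2×(0−0) = 0 + 0 = 0 → 0
After the shade: rgb(102, 0, 0) = #660000.
Per channel, c → c + 0.55(0 − c):
  R: 102 − 56.1 = 45.9 → 46
  G: 0 + 0.55×(0−0) = 0 + 0 = 0 → 0
  B: 0 + 0 = 0 → 0
rgb(46, 0, 0) = #2E0000.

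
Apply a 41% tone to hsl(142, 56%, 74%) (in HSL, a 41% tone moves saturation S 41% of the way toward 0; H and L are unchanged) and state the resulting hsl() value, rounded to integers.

hsl(142, 33%, 74%)

S moves 41% from 56 toward 0: 56 − 22.96 = 33.04 → 33.
H and L are unchanged.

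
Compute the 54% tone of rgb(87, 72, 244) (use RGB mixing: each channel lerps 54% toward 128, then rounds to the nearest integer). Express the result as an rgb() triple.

Lerp each channel 54% toward 128:
  R: 87 + 0.54×(128−87) = 87 + 22.14 = 109.14 → 109
  G: 72 + 0.54×(128−72) = 72 + 30.24 = 102.24 → 102
  B: 244 − 62.64 = 181.36 → 181

rgb(109, 102, 181)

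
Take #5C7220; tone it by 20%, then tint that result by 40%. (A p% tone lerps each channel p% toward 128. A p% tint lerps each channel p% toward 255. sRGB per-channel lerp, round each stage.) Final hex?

#5C7220 is rgb(92, 114, 32).
A 20% tone moves each channel 20% toward 128:
  R: 92 + 7.2 = 99.2 → 99
  G: 114 + 2.8 = 116.8 → 117
  B: 32 + 0.2×(128−32) = 32 + 19.2 = 51.2 → 51
After the tone: rgb(99, 117, 51) = #637533.
Lerp each channel 40% toward 255:
  R: 99 + 0.4×(255−99) = 99 + 62.4 = 161.4 → 161
  G: 117 + 0.4×(255−117) = 117 + 55.2 = 172.2 → 172
  B: 51 + 81.6 = 132.6 → 133
rgb(161, 172, 133) = #A1AC85.

#A1AC85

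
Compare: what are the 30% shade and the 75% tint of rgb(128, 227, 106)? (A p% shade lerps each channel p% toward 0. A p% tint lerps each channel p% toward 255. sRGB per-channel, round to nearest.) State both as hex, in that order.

#5a9f4a, #dff8da

30% shade:
  R: 128 + 0.3×(0−128) = 128 − 38.4 = 89.6 → 90
  G: 227 − 68.1 = 158.9 → 159
  B: 106 + 0.3×(0−106) = 106 − 31.8 = 74.2 → 74
  → #5a9f4a
75% tint:
  R: 128 + 0.75×(255−128) = 128 + 95.25 = 223.25 → 223
  G: 227 + 0.75×(255−227) = 227 + 21 = 248 → 248
  B: 106 + 0.75×(255−106) = 106 + 111.75 = 217.75 → 218
  → #dff8da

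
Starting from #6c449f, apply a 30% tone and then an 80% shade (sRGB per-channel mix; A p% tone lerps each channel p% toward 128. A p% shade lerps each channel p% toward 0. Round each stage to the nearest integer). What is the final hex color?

#6c449f is rgb(108, 68, 159).
A 30% tone moves each channel 30% toward 128:
  R: 108 + 0.3×(128−108) = 108 + 6 = 114 → 114
  G: 68 + 0.3×(128−68) = 68 + 18 = 86 → 86
  B: 159 − 9.3 = 149.7 → 150
After the tone: rgb(114, 86, 150) = #725696.
Lerp each channel 80% toward 0:
  R: 114 + 0.8×(0−114) = 114 − 91.2 = 22.8 → 23
  G: 86 + 0.8×(0−86) = 86 − 68.8 = 17.2 → 17
  B: 150 + 0.8×(0−150) = 150 − 120 = 30 → 30
rgb(23, 17, 30) = #17111e.

#17111e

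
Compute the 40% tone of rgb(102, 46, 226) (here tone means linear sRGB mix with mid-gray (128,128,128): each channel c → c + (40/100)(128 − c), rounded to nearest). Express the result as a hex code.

Lerp each channel 40% toward 128:
  R: 102 + 0.4×(128−102) = 102 + 10.4 = 112.4 → 112
  G: 46 + 32.8 = 78.8 → 79
  B: 226 + 0.4×(128−226) = 226 − 39.2 = 186.8 → 187
rgb(112, 79, 187) = #704fbb.

#704fbb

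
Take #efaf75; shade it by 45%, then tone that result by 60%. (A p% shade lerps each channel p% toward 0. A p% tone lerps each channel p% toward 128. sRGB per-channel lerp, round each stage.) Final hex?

#efaf75 is rgb(239, 175, 117).
A 45% shade moves each channel 45% toward 0:
  R: 239 + 0.45×(0−239) = 239 − 107.55 = 131.45 → 131
  G: 175 + 0.45×(0−175) = 175 − 78.75 = 96.25 → 96
  B: 117 + 0.45×(0−117) = 117 − 52.65 = 64.35 → 64
After the shade: rgb(131, 96, 64) = #836040.
Lerp each channel 60% toward 128:
  R: 131 − 1.8 = 129.2 → 129
  G: 96 + 0.6×(128−96) = 96 + 19.2 = 115.2 → 115
  B: 64 + 0.6×(128−64) = 64 + 38.4 = 102.4 → 102
rgb(129, 115, 102) = #817366.

#817366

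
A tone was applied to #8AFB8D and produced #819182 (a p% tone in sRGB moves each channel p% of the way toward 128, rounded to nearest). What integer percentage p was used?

#8AFB8D is rgb(138, 251, 141); #819182 is rgb(129, 145, 130).
On the G channel (widest range): 145 ≈ 251 + (p/100)(128 − 251), so p ≈ 100×(145 − 251)/(128 − 251) = -10600/-123 = 86.18.
p = 86 reproduces all three channels after rounding.

86%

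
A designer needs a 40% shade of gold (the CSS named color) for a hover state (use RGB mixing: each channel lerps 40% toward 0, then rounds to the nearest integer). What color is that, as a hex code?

#998100

CSS gold is rgb(255, 215, 0).
Per channel, c → c + 0.4(0 − c):
  R: 255 + 0.4×(0−255) = 255 − 102 = 153 → 153
  G: 215 − 86 = 129 → 129
  B: 0 + 0 = 0 → 0
rgb(153, 129, 0) = #998100.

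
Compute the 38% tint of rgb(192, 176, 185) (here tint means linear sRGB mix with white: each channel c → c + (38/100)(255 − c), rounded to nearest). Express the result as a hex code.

#d8ced4

A 38% tint moves each channel 38% toward 255:
  R: 192 + 0.38×(255−192) = 192 + 23.94 = 215.94 → 216
  G: 176 + 0.38×(255−176) = 176 + 30.02 = 206.02 → 206
  B: 185 + 26.6 = 211.6 → 212
rgb(216, 206, 212) = #d8ced4.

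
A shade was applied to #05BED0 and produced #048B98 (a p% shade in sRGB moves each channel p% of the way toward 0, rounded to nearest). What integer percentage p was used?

27%

#05BED0 is rgb(5, 190, 208); #048B98 is rgb(4, 139, 152).
On the B channel (widest range): 152 ≈ 208 + (p/100)(0 − 208), so p ≈ 100×(152 − 208)/(0 − 208) = -5600/-208 = 26.92.
p = 27 reproduces all three channels after rounding.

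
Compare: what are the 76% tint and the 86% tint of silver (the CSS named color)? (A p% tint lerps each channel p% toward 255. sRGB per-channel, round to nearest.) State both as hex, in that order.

#F0F0F0, #F6F6F6

CSS silver is rgb(192, 192, 192).
76% tint:
  R: 192 + 0.76×(255−192) = 192 + 47.88 = 239.88 → 240
  G: 192 + 0.76×(255−192) = 192 + 47.88 = 239.88 → 240
  B: 192 + 0.76×(255−192) = 192 + 47.88 = 239.88 → 240
  → #F0F0F0
86% tint:
  R: 192 + 54.18 = 246.18 → 246
  G: 192 + 54.18 = 246.18 → 246
  B: 192 + 54.18 = 246.18 → 246
  → #F6F6F6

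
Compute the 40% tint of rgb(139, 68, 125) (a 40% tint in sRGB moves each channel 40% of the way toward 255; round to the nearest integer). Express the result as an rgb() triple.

Lerp each channel 40% toward 255:
  R: 139 + 0.4×(255−139) = 139 + 46.4 = 185.4 → 185
  G: 68 + 74.8 = 142.8 → 143
  B: 125 + 0.4×(255−125) = 125 + 52 = 177 → 177

rgb(185, 143, 177)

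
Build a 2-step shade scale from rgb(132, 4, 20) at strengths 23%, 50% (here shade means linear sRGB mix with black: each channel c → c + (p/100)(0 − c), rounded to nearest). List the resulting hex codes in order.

23%: (132 − 30.36 = 101.64→102, 4 − 0.92 = 3.08→3, 20 − 4.6 = 15.4→15) → #66030F
50%: (132 − 66 = 66→66, 4 − 2 = 2→2, 20 − 10 = 10→10) → #42020A

#66030F, #42020A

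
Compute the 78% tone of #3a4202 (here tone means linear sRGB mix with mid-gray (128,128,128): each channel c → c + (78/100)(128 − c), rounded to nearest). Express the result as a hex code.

#717264

#3a4202 is rgb(58, 66, 2).
Per channel, c → c + 0.78(128 − c):
  R: 58 + 0.78×(128−58) = 58 + 54.6 = 112.6 → 113
  G: 66 + 0.78×(128−66) = 66 + 48.36 = 114.36 → 114
  B: 2 + 0.78×(128−2) = 2 + 98.28 = 100.28 → 100
rgb(113, 114, 100) = #717264.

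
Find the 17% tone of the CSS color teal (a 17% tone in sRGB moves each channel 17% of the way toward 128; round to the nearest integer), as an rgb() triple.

rgb(22, 128, 128)

CSS teal is rgb(0, 128, 128).
A 17% tone moves each channel 17% toward 128:
  R: 0 + 21.76 = 21.76 → 22
  G: 128 + 0.17×(128−128) = 128 + 0 = 128 → 128
  B: 128 + 0 = 128 → 128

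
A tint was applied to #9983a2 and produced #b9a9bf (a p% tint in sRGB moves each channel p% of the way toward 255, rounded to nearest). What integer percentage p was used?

31%

#9983a2 is rgb(153, 131, 162); #b9a9bf is rgb(185, 169, 191).
On the G channel (widest range): 169 ≈ 131 + (p/100)(255 − 131), so p ≈ 100×(169 − 131)/(255 − 131) = 3800/124 = 30.65.
p = 31 reproduces all three channels after rounding.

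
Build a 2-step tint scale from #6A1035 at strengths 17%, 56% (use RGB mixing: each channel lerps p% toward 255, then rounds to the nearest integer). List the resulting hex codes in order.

#6A1035 is rgb(106, 16, 53).
17%: (106 + 25.33 = 131.33→131, 16 + 40.63 = 56.63→57, 53 + 34.34 = 87.34→87) → #833957
56%: (106 + 83.44 = 189.44→189, 16 + 133.84 = 149.84→150, 53 + 113.12 = 166.12→166) → #BD96A6

#833957, #BD96A6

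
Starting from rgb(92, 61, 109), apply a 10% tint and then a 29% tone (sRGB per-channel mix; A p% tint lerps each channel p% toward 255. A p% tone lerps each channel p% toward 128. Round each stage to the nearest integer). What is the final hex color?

Per channel, c → c + 0.1(255 − c):
  R: 92 + 16.3 = 108.3 → 108
  G: 61 + 0.1×(255−61) = 61 + 19.4 = 80.4 → 80
  B: 109 + 0.1×(255−109) = 109 + 14.6 = 123.6 → 124
After the tint: rgb(108, 80, 124) = #6c507c.
A 29% tone moves each channel 29% toward 128:
  R: 108 + 5.8 = 113.8 → 114
  G: 80 + 13.92 = 93.92 → 94
  B: 124 + 0.29×(128−124) = 124 + 1.16 = 125.16 → 125
rgb(114, 94, 125) = #725e7d.

#725e7d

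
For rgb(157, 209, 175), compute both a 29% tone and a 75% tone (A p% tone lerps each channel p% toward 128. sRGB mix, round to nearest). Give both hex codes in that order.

#95BAA1, #87948C

29% tone:
  R: 157 − 8.41 = 148.59 → 149
  G: 209 + 0.29×(128−209) = 209 − 23.49 = 185.51 → 186
  B: 175 + 0.29×(128−175) = 175 − 13.63 = 161.37 → 161
  → #95BAA1
75% tone:
  R: 157 − 21.75 = 135.25 → 135
  G: 209 + 0.75×(128−209) = 209 − 60.75 = 148.25 → 148
  B: 175 − 35.25 = 139.75 → 140
  → #87948C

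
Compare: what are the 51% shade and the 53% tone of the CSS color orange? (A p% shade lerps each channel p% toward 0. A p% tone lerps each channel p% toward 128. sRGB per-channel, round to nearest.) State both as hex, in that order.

CSS orange is rgb(255, 165, 0).
51% shade:
  R: 255 − 130.05 = 124.95 → 125
  G: 165 − 84.15 = 80.85 → 81
  B: 0 + 0 = 0 → 0
  → #7D5100
53% tone:
  R: 255 + 0.53×(128−255) = 255 − 67.31 = 187.69 → 188
  G: 165 + 0.53×(128−165) = 165 − 19.61 = 145.39 → 145
  B: 0 + 0.53×(128−0) = 0 + 67.84 = 67.84 → 68
  → #BC9144

#7D5100, #BC9144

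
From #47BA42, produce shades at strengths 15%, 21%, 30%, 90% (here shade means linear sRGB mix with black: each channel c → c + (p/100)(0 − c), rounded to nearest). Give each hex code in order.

#47BA42 is rgb(71, 186, 66).
15%: (71 − 10.65 = 60.35→60, 186 − 27.9 = 158.1→158, 66 − 9.9 = 56.1→56) → #3C9E38
21%: (71 − 14.91 = 56.09→56, 186 − 39.06 = 146.94→147, 66 − 13.86 = 52.14→52) → #389334
30%: (71 − 21.3 = 49.7→50, 186 − 55.8 = 130.2→130, 66 − 19.8 = 46.2→46) → #32822E
90%: (71 − 63.9 = 7.1→7, 186 − 167.4 = 18.6→19, 66 − 59.4 = 6.6→7) → #071307

#3C9E38, #389334, #32822E, #071307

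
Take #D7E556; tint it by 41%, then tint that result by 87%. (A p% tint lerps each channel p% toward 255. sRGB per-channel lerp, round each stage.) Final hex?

#FCFDF2

#D7E556 is rgb(215, 229, 86).
Lerp each channel 41% toward 255:
  R: 215 + 0.41×(255−215) = 215 + 16.4 = 231.4 → 231
  G: 229 + 0.41×(255−229) = 229 + 10.66 = 239.66 → 240
  B: 86 + 0.41×(255−86) = 86 + 69.29 = 155.29 → 155
After the tint: rgb(231, 240, 155) = #E7F09B.
An 87% tint moves each channel 87% toward 255:
  R: 231 + 0.87×(255−231) = 231 + 20.88 = 251.88 → 252
  G: 240 + 0.87×(255−240) = 240 + 13.05 = 253.05 → 253
  B: 155 + 87 = 242 → 242
rgb(252, 253, 242) = #FCFDF2.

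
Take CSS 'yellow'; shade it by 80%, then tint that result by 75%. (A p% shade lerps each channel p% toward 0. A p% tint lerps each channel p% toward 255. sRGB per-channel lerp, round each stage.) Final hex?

CSS yellow is rgb(255, 255, 0).
An 80% shade moves each channel 80% toward 0:
  R: 255 − 204 = 51 → 51
  G: 255 − 204 = 51 → 51
  B: 0 + 0 = 0 → 0
After the shade: rgb(51, 51, 0) = #333300.
A 75% tint moves each channel 75% toward 255:
  R: 51 + 0.75×(255−51) = 51 + 153 = 204 → 204
  G: 51 + 0.75×(255−51) = 51 + 153 = 204 → 204
  B: 0 + 0.75×(255−0) = 0 + 191.25 = 191.25 → 191
rgb(204, 204, 191) = #ccccbf.

#ccccbf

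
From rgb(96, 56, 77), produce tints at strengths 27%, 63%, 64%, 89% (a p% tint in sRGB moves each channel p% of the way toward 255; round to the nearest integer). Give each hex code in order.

27%: (96 + 42.93 = 138.93→139, 56 + 53.73 = 109.73→110, 77 + 48.06 = 125.06→125) → #8B6E7D
63%: (96 + 100.17 = 196.17→196, 56 + 125.37 = 181.37→181, 77 + 112.14 = 189.14→189) → #C4B5BD
64%: (96 + 101.76 = 197.76→198, 56 + 127.36 = 183.36→183, 77 + 113.92 = 190.92→191) → #C6B7BF
89%: (96 + 141.51 = 237.51→238, 56 + 177.11 = 233.11→233, 77 + 158.42 = 235.42→235) → #EEE9EB

#8B6E7D, #C4B5BD, #C6B7BF, #EEE9EB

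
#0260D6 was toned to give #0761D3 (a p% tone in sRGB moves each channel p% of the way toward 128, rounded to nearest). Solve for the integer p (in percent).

#0260D6 is rgb(2, 96, 214); #0761D3 is rgb(7, 97, 211).
On the R channel (widest range): 7 ≈ 2 + (p/100)(128 − 2), so p ≈ 100×(7 − 2)/(128 − 2) = 500/126 = 3.97.
p = 4 reproduces all three channels after rounding.

4%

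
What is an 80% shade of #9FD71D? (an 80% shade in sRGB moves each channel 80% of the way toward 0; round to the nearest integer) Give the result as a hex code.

#202B06

#9FD71D is rgb(159, 215, 29).
An 80% shade moves each channel 80% toward 0:
  R: 159 + 0.8×(0−159) = 159 − 127.2 = 31.8 → 32
  G: 215 + 0.8×(0−215) = 215 − 172 = 43 → 43
  B: 29 + 0.8×(0−29) = 29 − 23.2 = 5.8 → 6
rgb(32, 43, 6) = #202B06.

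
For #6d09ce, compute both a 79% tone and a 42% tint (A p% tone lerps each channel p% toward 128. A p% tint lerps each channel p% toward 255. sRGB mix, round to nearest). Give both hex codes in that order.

#7c6790, #aa70e3

#6d09ce is rgb(109, 9, 206).
79% tone:
  R: 109 + 0.79×(128−109) = 109 + 15.01 = 124.01 → 124
  G: 9 + 94.01 = 103.01 → 103
  B: 206 − 61.62 = 144.38 → 144
  → #7c6790
42% tint:
  R: 109 + 0.42×(255−109) = 109 + 61.32 = 170.32 → 170
  G: 9 + 0.42×(255−9) = 9 + 103.32 = 112.32 → 112
  B: 206 + 20.58 = 226.58 → 227
  → #aa70e3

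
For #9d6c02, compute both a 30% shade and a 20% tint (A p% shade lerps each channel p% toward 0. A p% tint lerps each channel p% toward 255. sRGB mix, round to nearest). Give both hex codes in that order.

#6e4c01, #b18935

#9d6c02 is rgb(157, 108, 2).
30% shade:
  R: 157 + 0.3×(0−157) = 157 − 47.1 = 109.9 → 110
  G: 108 − 32.4 = 75.6 → 76
  B: 2 − 0.6 = 1.4 → 1
  → #6e4c01
20% tint:
  R: 157 + 0.2×(255−157) = 157 + 19.6 = 176.6 → 177
  G: 108 + 0.2×(255−108) = 108 + 29.4 = 137.4 → 137
  B: 2 + 0.2×(255−2) = 2 + 50.6 = 52.6 → 53
  → #b18935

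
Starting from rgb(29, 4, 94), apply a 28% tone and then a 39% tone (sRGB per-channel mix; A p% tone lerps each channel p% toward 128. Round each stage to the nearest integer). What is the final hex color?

#554A71

Per channel, c → c + 0.28(128 − c):
  R: 29 + 0.28×(128−29) = 29 + 27.72 = 56.72 → 57
  G: 4 + 0.28×(128−4) = 4 + 34.72 = 38.72 → 39
  B: 94 + 0.28×(128−94) = 94 + 9.52 = 103.52 → 104
After the tone: rgb(57, 39, 104) = #392768.
Lerp each channel 39% toward 128:
  R: 57 + 27.69 = 84.69 → 85
  G: 39 + 0.39×(128−39) = 39 + 34.71 = 73.71 → 74
  B: 104 + 9.36 = 113.36 → 113
rgb(85, 74, 113) = #554A71.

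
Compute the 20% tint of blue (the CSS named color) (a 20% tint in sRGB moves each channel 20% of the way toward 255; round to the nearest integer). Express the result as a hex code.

CSS blue is rgb(0, 0, 255).
Per channel, c → c + 0.2(255 − c):
  R: 0 + 0.2×(255−0) = 0 + 51 = 51 → 51
  G: 0 + 51 = 51 → 51
  B: 255 + 0.2×(255−255) = 255 + 0 = 255 → 255
rgb(51, 51, 255) = #3333FF.

#3333FF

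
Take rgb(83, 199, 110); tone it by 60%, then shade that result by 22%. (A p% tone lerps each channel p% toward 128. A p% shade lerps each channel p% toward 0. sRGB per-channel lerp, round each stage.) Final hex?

Per channel, c → c + 0.6(128 − c):
  R: 83 + 0.6×(128−83) = 83 + 27 = 110 → 110
  G: 199 − 42.6 = 156.4 → 156
  B: 110 + 0.6×(128−110) = 110 + 10.8 = 120.8 → 121
After the tone: rgb(110, 156, 121) = #6E9C79.
A 22% shade moves each channel 22% toward 0:
  R: 110 + 0.22×(0−110) = 110 − 24.2 = 85.8 → 86
  G: 156 + 0.22×(0−156) = 156 − 34.32 = 121.68 → 122
  B: 121 − 26.62 = 94.38 → 94
rgb(86, 122, 94) = #567A5E.

#567A5E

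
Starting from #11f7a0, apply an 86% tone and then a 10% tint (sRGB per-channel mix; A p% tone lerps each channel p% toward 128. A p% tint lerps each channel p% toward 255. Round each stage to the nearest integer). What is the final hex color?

#7e9c90

#11f7a0 is rgb(17, 247, 160).
Lerp each channel 86% toward 128:
  R: 17 + 0.86×(128−17) = 17 + 95.46 = 112.46 → 112
  G: 247 − 102.34 = 144.66 → 145
  B: 160 + 0.86×(128−160) = 160 − 27.52 = 132.48 → 132
After the tone: rgb(112, 145, 132) = #709184.
A 10% tint moves each channel 10% toward 255:
  R: 112 + 0.1×(255−112) = 112 + 14.3 = 126.3 → 126
  G: 145 + 11 = 156 → 156
  B: 132 + 12.3 = 144.3 → 144
rgb(126, 156, 144) = #7e9c90.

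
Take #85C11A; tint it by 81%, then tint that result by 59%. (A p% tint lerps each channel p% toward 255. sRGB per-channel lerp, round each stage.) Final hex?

#F6FAED

#85C11A is rgb(133, 193, 26).
An 81% tint moves each channel 81% toward 255:
  R: 133 + 98.82 = 231.82 → 232
  G: 193 + 0.81×(255−193) = 193 + 50.22 = 243.22 → 243
  B: 26 + 0.81×(255−26) = 26 + 185.49 = 211.49 → 211
After the tint: rgb(232, 243, 211) = #E8F3D3.
Lerp each channel 59% toward 255:
  R: 232 + 13.57 = 245.57 → 246
  G: 243 + 0.59×(255−243) = 243 + 7.08 = 250.08 → 250
  B: 211 + 25.96 = 236.96 → 237
rgb(246, 250, 237) = #F6FAED.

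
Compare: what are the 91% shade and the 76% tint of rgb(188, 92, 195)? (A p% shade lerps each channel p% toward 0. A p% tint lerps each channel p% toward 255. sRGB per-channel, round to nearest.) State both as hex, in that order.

91% shade:
  R: 188 − 171.08 = 16.92 → 17
  G: 92 + 0.91×(0−92) = 92 − 83.72 = 8.28 → 8
  B: 195 + 0.91×(0−195) = 195 − 177.45 = 17.55 → 18
  → #110812
76% tint:
  R: 188 + 0.76×(255−188) = 188 + 50.92 = 238.92 → 239
  G: 92 + 123.88 = 215.88 → 216
  B: 195 + 45.6 = 240.6 → 241
  → #efd8f1

#110812, #efd8f1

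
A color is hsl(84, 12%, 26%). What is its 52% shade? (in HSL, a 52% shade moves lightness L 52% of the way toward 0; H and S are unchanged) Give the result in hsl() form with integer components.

hsl(84, 12%, 12%)

L moves 52% from 26 toward 0: 26 − 13.52 = 12.48 → 12.
H and S are unchanged.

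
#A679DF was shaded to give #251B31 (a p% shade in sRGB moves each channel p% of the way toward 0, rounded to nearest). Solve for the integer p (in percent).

#A679DF is rgb(166, 121, 223); #251B31 is rgb(37, 27, 49).
On the B channel (widest range): 49 ≈ 223 + (p/100)(0 − 223), so p ≈ 100×(49 − 223)/(0 − 223) = -17400/-223 = 78.03.
p = 78 reproduces all three channels after rounding.

78%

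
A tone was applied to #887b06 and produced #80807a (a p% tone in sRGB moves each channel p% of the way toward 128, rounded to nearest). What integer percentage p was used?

#887b06 is rgb(136, 123, 6); #80807a is rgb(128, 128, 122).
On the B channel (widest range): 122 ≈ 6 + (p/100)(128 − 6), so p ≈ 100×(122 − 6)/(128 − 6) = 11600/122 = 95.08.
p = 95 reproduces all three channels after rounding.

95%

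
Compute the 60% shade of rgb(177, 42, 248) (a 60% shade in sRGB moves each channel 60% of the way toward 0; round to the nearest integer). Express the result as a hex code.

#471163

Lerp each channel 60% toward 0:
  R: 177 − 106.2 = 70.8 → 71
  G: 42 − 25.2 = 16.8 → 17
  B: 248 + 0.6×(0−248) = 248 − 148.8 = 99.2 → 99
rgb(71, 17, 99) = #471163.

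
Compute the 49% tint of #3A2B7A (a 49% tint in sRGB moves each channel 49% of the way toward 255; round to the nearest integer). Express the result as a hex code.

#3A2B7A is rgb(58, 43, 122).
A 49% tint moves each channel 49% toward 255:
  R: 58 + 0.49×(255−58) = 58 + 96.53 = 154.53 → 155
  G: 43 + 0.49×(255−43) = 43 + 103.88 = 146.88 → 147
  B: 122 + 0.49×(255−122) = 122 + 65.17 = 187.17 → 187
rgb(155, 147, 187) = #9B93BB.

#9B93BB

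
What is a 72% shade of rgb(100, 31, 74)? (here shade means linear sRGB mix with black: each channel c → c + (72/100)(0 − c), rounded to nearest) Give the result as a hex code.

Lerp each channel 72% toward 0:
  R: 100 + 0.72×(0−100) = 100 − 72 = 28 → 28
  G: 31 + 0.72×(0−31) = 31 − 22.32 = 8.68 → 9
  B: 74 + 0.72×(0−74) = 74 − 53.28 = 20.72 → 21
rgb(28, 9, 21) = #1C0915.

#1C0915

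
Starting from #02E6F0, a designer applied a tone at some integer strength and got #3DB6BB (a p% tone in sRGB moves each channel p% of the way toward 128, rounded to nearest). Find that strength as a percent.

#02E6F0 is rgb(2, 230, 240); #3DB6BB is rgb(61, 182, 187).
On the R channel (widest range): 61 ≈ 2 + (p/100)(128 − 2), so p ≈ 100×(61 − 2)/(128 − 2) = 5900/126 = 46.83.
p = 47 reproduces all three channels after rounding.

47%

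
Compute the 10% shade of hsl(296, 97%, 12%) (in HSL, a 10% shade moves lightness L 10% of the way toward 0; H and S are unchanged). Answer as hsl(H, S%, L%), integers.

hsl(296, 97%, 11%)

L moves 10% from 12 toward 0: 12 − 1.2 = 10.8 → 11.
H and S are unchanged.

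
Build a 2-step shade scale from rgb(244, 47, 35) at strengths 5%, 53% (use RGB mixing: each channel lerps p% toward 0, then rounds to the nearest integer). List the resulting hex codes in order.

5%: (244 − 12.2 = 231.8→232, 47 − 2.35 = 44.65→45, 35 − 1.75 = 33.25→33) → #e82d21
53%: (244 − 129.32 = 114.68→115, 47 − 24.91 = 22.09→22, 35 − 18.55 = 16.45→16) → #731610

#e82d21, #731610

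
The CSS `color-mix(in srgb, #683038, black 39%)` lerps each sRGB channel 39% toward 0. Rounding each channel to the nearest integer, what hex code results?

#3F1D22

#683038 is rgb(104, 48, 56).
Per channel, c → c + 0.39(0 − c):
  R: 104 − 40.56 = 63.44 → 63
  G: 48 − 18.72 = 29.28 → 29
  B: 56 − 21.84 = 34.16 → 34
rgb(63, 29, 34) = #3F1D22.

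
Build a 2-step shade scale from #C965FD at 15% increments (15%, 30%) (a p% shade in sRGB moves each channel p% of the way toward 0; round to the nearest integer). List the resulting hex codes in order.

#AB56D7, #8D47B1

#C965FD is rgb(201, 101, 253).
15%: (201 − 30.15 = 170.85→171, 101 − 15.15 = 85.85→86, 253 − 37.95 = 215.05→215) → #AB56D7
30%: (201 − 60.3 = 140.7→141, 101 − 30.3 = 70.7→71, 253 − 75.9 = 177.1→177) → #8D47B1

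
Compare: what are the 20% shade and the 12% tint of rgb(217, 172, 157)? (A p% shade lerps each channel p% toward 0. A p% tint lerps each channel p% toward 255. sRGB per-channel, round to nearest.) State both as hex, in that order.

20% shade:
  R: 217 + 0.2×(0−217) = 217 − 43.4 = 173.6 → 174
  G: 172 + 0.2×(0−172) = 172 − 34.4 = 137.6 → 138
  B: 157 + 0.2×(0−157) = 157 − 31.4 = 125.6 → 126
  → #ae8a7e
12% tint:
  R: 217 + 0.12×(255−217) = 217 + 4.56 = 221.56 → 222
  G: 172 + 0.12×(255−172) = 172 + 9.96 = 181.96 → 182
  B: 157 + 11.76 = 168.76 → 169
  → #deb6a9

#ae8a7e, #deb6a9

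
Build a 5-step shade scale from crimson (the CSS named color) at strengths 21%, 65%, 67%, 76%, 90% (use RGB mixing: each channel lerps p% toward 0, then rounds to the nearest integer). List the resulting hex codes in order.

CSS crimson is rgb(220, 20, 60).
21%: (220 − 46.2 = 173.8→174, 20 − 4.2 = 15.8→16, 60 − 12.6 = 47.4→47) → #ae102f
65%: (220 − 143 = 77→77, 20 − 13 = 7→7, 60 − 39 = 21→21) → #4d0715
67%: (220 − 147.4 = 72.6→73, 20 − 13.4 = 6.6→7, 60 − 40.2 = 19.8→20) → #490714
76%: (220 − 167.2 = 52.8→53, 20 − 15.2 = 4.8→5, 60 − 45.6 = 14.4→14) → #35050e
90%: (220 − 198 = 22→22, 20 − 18 = 2→2, 60 − 54 = 6→6) → #160206

#ae102f, #4d0715, #490714, #35050e, #160206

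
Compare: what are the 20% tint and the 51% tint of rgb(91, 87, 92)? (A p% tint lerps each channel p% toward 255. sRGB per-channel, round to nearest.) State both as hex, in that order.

20% tint:
  R: 91 + 0.2×(255−91) = 91 + 32.8 = 123.8 → 124
  G: 87 + 33.6 = 120.6 → 121
  B: 92 + 32.6 = 124.6 → 125
  → #7C797D
51% tint:
  R: 91 + 83.64 = 174.64 → 175
  G: 87 + 0.51×(255−87) = 87 + 85.68 = 172.68 → 173
  B: 92 + 0.51×(255−92) = 92 + 83.13 = 175.13 → 175
  → #AFADAF

#7C797D, #AFADAF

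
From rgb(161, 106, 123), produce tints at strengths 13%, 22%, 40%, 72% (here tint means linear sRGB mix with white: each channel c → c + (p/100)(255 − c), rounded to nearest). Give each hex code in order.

13%: (161 + 12.22 = 173.22→173, 106 + 19.37 = 125.37→125, 123 + 17.16 = 140.16→140) → #ad7d8c
22%: (161 + 20.68 = 181.68→182, 106 + 32.78 = 138.78→139, 123 + 29.04 = 152.04→152) → #b68b98
40%: (161 + 37.6 = 198.6→199, 106 + 59.6 = 165.6→166, 123 + 52.8 = 175.8→176) → #c7a6b0
72%: (161 + 67.68 = 228.68→229, 106 + 107.28 = 213.28→213, 123 + 95.04 = 218.04→218) → #e5d5da

#ad7d8c, #b68b98, #c7a6b0, #e5d5da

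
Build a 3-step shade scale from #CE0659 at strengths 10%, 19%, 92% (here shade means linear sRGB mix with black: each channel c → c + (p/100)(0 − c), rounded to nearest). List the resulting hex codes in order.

#CE0659 is rgb(206, 6, 89).
10%: (206 − 20.6 = 185.4→185, 6 − 0.6 = 5.4→5, 89 − 8.9 = 80.1→80) → #B90550
19%: (206 − 39.14 = 166.86→167, 6 − 1.14 = 4.86→5, 89 − 16.91 = 72.09→72) → #A70548
92%: (206 − 189.52 = 16.48→16, 6 − 5.52 = 0.48→0, 89 − 81.88 = 7.12→7) → #100007

#B90550, #A70548, #100007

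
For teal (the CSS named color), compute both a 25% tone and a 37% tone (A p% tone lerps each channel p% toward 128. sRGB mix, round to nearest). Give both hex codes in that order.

CSS teal is rgb(0, 128, 128).
25% tone:
  R: 0 + 32 = 32 → 32
  G: 128 + 0.25×(128−128) = 128 + 0 = 128 → 128
  B: 128 + 0.25×(128−128) = 128 + 0 = 128 → 128
  → #208080
37% tone:
  R: 0 + 0.37×(128−0) = 0 + 47.36 = 47.36 → 47
  G: 128 + 0.37×(128−128) = 128 + 0 = 128 → 128
  B: 128 + 0.37×(128−128) = 128 + 0 = 128 → 128
  → #2f8080

#208080, #2f8080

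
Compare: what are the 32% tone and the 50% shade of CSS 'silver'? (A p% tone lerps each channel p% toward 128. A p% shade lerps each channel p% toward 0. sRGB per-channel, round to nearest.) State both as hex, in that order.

CSS silver is rgb(192, 192, 192).
32% tone:
  R: 192 + 0.32×(128−192) = 192 − 20.48 = 171.52 → 172
  G: 192 + 0.32×(128−192) = 192 − 20.48 = 171.52 → 172
  B: 192 − 20.48 = 171.52 → 172
  → #ACACAC
50% shade:
  R: 192 + 0.5×(0−192) = 192 − 96 = 96 → 96
  G: 192 + 0.5×(0−192) = 192 − 96 = 96 → 96
  B: 192 + 0.5×(0−192) = 192 − 96 = 96 → 96
  → #606060

#ACACAC, #606060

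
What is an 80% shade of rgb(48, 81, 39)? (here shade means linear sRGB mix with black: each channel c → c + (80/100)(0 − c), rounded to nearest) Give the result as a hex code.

Per channel, c → c + 0.8(0 − c):
  R: 48 + 0.8×(0−48) = 48 − 38.4 = 9.6 → 10
  G: 81 + 0.8×(0−81) = 81 − 64.8 = 16.2 → 16
  B: 39 − 31.2 = 7.8 → 8
rgb(10, 16, 8) = #0a1008.

#0a1008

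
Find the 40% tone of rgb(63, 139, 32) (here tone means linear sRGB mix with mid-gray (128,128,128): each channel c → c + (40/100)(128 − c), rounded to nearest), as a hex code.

#598746

Per channel, c → c + 0.4(128 − c):
  R: 63 + 26 = 89 → 89
  G: 139 + 0.4×(128−139) = 139 − 4.4 = 134.6 → 135
  B: 32 + 0.4×(128−32) = 32 + 38.4 = 70.4 → 70
rgb(89, 135, 70) = #598746.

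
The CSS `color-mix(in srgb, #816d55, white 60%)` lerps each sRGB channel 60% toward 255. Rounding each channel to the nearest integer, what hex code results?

#816d55 is rgb(129, 109, 85).
A 60% tint moves each channel 60% toward 255:
  R: 129 + 75.6 = 204.6 → 205
  G: 109 + 0.6×(255−109) = 109 + 87.6 = 196.6 → 197
  B: 85 + 102 = 187 → 187
rgb(205, 197, 187) = #cdc5bb.

#cdc5bb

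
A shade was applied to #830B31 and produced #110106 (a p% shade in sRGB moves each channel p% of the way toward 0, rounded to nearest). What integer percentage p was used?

87%

#830B31 is rgb(131, 11, 49); #110106 is rgb(17, 1, 6).
On the R channel (widest range): 17 ≈ 131 + (p/100)(0 − 131), so p ≈ 100×(17 − 131)/(0 − 131) = -11400/-131 = 87.02.
p = 87 reproduces all three channels after rounding.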